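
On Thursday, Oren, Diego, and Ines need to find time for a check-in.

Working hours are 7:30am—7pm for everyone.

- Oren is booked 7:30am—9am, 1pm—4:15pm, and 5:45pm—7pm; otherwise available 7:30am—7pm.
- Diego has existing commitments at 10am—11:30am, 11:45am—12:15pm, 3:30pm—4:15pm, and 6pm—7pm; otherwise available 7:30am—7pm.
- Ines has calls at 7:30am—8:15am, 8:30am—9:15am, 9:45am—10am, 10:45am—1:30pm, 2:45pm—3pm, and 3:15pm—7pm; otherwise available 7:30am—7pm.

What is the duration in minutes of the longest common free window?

30 minutes

Oren free within 07:30–19:00: 09:00–13:00, 16:15–17:45.
Diego free within 07:30–19:00: 07:30–10:00, 11:30–11:45, 12:15–15:30, 16:15–18:00.
Ines free within 07:30–19:00: 08:15–08:30, 09:15–09:45, 10:00–10:45, 13:30–14:45, 15:00–15:15.
Oren ∩ Diego: 09:00–10:00, 11:30–11:45, 12:15–13:00, 16:15–17:45.
Oren ∩ Diego ∩ Ines: 09:15–09:45.
Single common window of 30 minutes.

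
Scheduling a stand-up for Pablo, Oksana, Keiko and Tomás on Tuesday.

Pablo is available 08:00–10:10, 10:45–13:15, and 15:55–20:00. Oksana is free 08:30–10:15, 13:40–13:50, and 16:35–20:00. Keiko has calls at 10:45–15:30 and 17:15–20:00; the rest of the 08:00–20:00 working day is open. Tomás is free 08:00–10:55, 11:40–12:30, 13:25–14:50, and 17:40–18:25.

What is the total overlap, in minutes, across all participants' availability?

Keiko free within 08:00–20:00: 08:00–10:45, 15:30–17:15.
Pablo ∩ Oksana: 08:30–10:10, 16:35–20:00.
Pablo ∩ Oksana ∩ Keiko: 08:30–10:10, 16:35–17:15.
Pablo ∩ Oksana ∩ Keiko ∩ Tomás: 08:30–10:10.
Total common minutes: 100.

100 minutes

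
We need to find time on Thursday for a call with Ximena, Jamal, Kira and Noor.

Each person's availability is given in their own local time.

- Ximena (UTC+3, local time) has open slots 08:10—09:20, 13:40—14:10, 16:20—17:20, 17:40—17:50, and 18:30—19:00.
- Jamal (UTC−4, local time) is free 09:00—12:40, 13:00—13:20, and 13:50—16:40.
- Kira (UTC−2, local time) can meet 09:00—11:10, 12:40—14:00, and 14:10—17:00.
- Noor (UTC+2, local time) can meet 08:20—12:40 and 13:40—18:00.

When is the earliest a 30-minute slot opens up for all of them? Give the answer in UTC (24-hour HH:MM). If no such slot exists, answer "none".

15:30

Ximena → UTC: 05:10–06:20, 10:40–11:10, 13:20–14:20, 14:40–14:50, 15:30–16:00.
Jamal → UTC: 13:00–16:40, 17:00–17:20, 17:50–20:40.
Kira → UTC: 11:00–13:10, 14:40–16:00, 16:10–19:00.
Noor → UTC: 06:20–10:40, 11:40–16:00.
Ximena ∩ Jamal: 13:20–14:20, 14:40–14:50, 15:30–16:00.
Ximena ∩ Jamal ∩ Kira: 14:40–14:50, 15:30–16:00.
Ximena ∩ Jamal ∩ Kira ∩ Noor: 14:40–14:50, 15:30–16:00.
Windows ≥ 30 min: 15:30–16:00.
Earliest such window starts at 15:30.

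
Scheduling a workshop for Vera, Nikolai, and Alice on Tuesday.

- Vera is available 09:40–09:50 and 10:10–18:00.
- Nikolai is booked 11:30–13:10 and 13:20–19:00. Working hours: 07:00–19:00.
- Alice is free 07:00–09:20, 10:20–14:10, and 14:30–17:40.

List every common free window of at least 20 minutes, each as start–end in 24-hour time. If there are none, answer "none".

Nikolai free within 07:00–19:00: 07:00–11:30, 13:10–13:20.
Vera ∩ Nikolai: 09:40–09:50, 10:10–11:30, 13:10–13:20.
Vera ∩ Nikolai ∩ Alice: 10:20–11:30, 13:10–13:20.
Windows ≥ 20 min: 10:20–11:30.

10:20–11:30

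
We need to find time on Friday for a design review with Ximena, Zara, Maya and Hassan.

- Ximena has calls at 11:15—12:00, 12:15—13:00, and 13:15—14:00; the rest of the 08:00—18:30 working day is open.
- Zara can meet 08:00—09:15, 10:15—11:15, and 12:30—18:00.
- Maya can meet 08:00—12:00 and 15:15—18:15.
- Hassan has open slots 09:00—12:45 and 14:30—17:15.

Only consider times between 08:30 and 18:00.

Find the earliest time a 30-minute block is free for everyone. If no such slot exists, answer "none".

Ximena free within 08:00–18:30: 08:00–11:15, 12:00–12:15, 13:00–13:15, 14:00–18:30.
Ximena ∩ Zara: 08:00–09:15, 10:15–11:15, 13:00–13:15, 14:00–18:00.
Ximena ∩ Zara ∩ Maya: 08:00–09:15, 10:15–11:15, 15:15–18:00.
Ximena ∩ Zara ∩ Maya ∩ Hassan: 09:00–09:15, 10:15–11:15, 15:15–17:15.
Restricted to 08:30–18:00: 09:00–09:15, 10:15–11:15, 15:15–17:15.
Windows ≥ 30 min: 10:15–11:15, 15:15–17:15.
Earliest such window starts at 10:15.

10:15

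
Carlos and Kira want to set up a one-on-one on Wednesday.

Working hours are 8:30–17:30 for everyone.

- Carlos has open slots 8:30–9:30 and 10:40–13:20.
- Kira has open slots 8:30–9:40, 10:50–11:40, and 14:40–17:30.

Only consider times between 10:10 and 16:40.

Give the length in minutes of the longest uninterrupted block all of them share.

50 minutes

Carlos ∩ Kira: 08:30–09:30, 10:50–11:40.
Restricted to 10:10–16:40: 10:50–11:40.
Single common window of 50 minutes.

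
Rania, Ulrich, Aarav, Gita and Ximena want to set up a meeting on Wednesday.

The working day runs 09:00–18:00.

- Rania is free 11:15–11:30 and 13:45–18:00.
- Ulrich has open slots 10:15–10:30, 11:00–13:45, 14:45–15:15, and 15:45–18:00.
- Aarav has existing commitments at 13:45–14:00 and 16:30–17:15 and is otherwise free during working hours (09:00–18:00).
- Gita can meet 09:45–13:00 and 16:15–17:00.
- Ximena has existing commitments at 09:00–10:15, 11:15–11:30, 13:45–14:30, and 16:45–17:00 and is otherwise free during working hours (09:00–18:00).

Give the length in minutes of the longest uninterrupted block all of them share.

Aarav free within 09:00–18:00: 09:00–13:45, 14:00–16:30, 17:15–18:00.
Ximena free within 09:00–18:00: 10:15–11:15, 11:30–13:45, 14:30–16:45, 17:00–18:00.
Rania ∩ Ulrich: 11:15–11:30, 14:45–15:15, 15:45–18:00.
Rania ∩ Ulrich ∩ Aarav: 11:15–11:30, 14:45–15:15, 15:45–16:30, 17:15–18:00.
Rania ∩ Ulrich ∩ Aarav ∩ Gita: 11:15–11:30, 16:15–16:30.
Rania ∩ Ulrich ∩ Aarav ∩ Gita ∩ Ximena: 16:15–16:30.
Single common window of 15 minutes.

15 minutes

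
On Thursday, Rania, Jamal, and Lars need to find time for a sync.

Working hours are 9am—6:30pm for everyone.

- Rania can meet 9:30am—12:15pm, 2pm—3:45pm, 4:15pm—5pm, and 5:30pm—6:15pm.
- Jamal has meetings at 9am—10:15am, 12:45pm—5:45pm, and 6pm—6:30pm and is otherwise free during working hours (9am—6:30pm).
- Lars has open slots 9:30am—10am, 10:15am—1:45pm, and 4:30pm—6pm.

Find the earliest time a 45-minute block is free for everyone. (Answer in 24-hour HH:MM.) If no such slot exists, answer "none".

Jamal free within 09:00–18:30: 10:15–12:45, 17:45–18:00.
Rania ∩ Jamal: 10:15–12:15, 17:45–18:00.
Rania ∩ Jamal ∩ Lars: 10:15–12:15, 17:45–18:00.
Windows ≥ 45 min: 10:15–12:15.
Earliest such window starts at 10:15.

10:15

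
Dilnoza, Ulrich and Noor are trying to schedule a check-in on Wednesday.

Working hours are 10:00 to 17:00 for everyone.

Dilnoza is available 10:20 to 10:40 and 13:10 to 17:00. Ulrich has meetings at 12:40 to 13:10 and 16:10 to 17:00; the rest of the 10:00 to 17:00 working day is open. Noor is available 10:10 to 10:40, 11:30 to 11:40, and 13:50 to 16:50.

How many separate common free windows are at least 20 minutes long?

2

Ulrich free within 10:00–17:00: 10:00–12:40, 13:10–16:10.
Dilnoza ∩ Ulrich: 10:20–10:40, 13:10–16:10.
Dilnoza ∩ Ulrich ∩ Noor: 10:20–10:40, 13:50–16:10.
Windows ≥ 20 min: 10:20–10:40, 13:50–16:10.
That's 2 windows.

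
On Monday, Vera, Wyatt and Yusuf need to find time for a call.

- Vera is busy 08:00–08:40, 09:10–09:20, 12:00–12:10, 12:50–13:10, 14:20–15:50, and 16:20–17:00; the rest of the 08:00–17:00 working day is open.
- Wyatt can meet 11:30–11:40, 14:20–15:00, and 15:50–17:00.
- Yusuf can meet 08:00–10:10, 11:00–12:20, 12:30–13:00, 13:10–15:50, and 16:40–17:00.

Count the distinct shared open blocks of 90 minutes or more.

0

Vera free within 08:00–17:00: 08:40–09:10, 09:20–12:00, 12:10–12:50, 13:10–14:20, 15:50–16:20.
Vera ∩ Wyatt: 11:30–11:40, 15:50–16:20.
Vera ∩ Wyatt ∩ Yusuf: 11:30–11:40.
Windows ≥ 90 min: (none).
That's 0 windows.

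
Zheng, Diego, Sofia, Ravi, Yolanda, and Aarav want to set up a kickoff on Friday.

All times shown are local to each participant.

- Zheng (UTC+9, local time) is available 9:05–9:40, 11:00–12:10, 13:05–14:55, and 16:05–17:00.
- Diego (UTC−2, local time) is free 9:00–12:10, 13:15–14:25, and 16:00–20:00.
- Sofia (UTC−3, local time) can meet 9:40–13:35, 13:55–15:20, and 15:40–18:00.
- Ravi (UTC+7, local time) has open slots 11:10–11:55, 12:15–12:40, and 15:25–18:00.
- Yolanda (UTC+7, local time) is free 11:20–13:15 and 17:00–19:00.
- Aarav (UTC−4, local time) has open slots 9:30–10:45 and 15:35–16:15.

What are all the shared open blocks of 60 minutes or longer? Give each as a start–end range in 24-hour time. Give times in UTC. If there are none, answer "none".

none

Zheng → UTC: 00:05–00:40, 02:00–03:10, 04:05–05:55, 07:05–08:00.
Diego → UTC: 11:00–14:10, 15:15–16:25, 18:00–22:00.
Sofia → UTC: 12:40–16:35, 16:55–18:20, 18:40–21:00.
Ravi → UTC: 04:10–04:55, 05:15–05:40, 08:25–11:00.
Yolanda → UTC: 04:20–06:15, 10:00–12:00.
Aarav → UTC: 13:30–14:45, 19:35–20:15.
Zheng ∩ Diego: (none).
Zheng ∩ Diego ∩ Sofia: (none).
Zheng ∩ Diego ∩ Sofia ∩ Ravi: (none).
Zheng ∩ Diego ∩ Sofia ∩ Ravi ∩ Yolanda: (none).
Zheng ∩ Diego ∩ Sofia ∩ Ravi ∩ Yolanda ∩ Aarav: (none).
Windows ≥ 60 min: (none).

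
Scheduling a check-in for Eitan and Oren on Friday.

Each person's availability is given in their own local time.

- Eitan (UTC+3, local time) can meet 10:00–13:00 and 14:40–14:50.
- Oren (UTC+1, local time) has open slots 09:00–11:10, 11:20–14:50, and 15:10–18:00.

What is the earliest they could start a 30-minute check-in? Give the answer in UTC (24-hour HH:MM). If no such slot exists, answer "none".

Eitan → UTC: 07:00–10:00, 11:40–11:50.
Oren → UTC: 08:00–10:10, 10:20–13:50, 14:10–17:00.
Eitan ∩ Oren: 08:00–10:00, 11:40–11:50.
Windows ≥ 30 min: 08:00–10:00.
Earliest such window starts at 08:00.

08:00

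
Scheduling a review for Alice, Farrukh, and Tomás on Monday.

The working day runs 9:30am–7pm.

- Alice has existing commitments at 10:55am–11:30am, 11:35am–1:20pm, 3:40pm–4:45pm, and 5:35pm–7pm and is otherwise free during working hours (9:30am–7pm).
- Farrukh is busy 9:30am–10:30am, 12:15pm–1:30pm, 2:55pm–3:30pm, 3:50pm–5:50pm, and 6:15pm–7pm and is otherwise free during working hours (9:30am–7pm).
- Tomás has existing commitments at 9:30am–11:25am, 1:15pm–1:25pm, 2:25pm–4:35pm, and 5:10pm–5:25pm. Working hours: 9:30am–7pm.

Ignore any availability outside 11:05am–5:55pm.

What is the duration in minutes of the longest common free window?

55 minutes

Alice free within 09:30–19:00: 09:30–10:55, 11:30–11:35, 13:20–15:40, 16:45–17:35.
Farrukh free within 09:30–19:00: 10:30–12:15, 13:30–14:55, 15:30–15:50, 17:50–18:15.
Tomás free within 09:30–19:00: 11:25–13:15, 13:25–14:25, 16:35–17:10, 17:25–19:00.
Alice ∩ Farrukh: 10:30–10:55, 11:30–11:35, 13:30–14:55, 15:30–15:40.
Alice ∩ Farrukh ∩ Tomás: 11:30–11:35, 13:30–14:25.
Restricted to 11:05–17:55: 11:30–11:35, 13:30–14:25.
Common window lengths: 5, 55 min; longest is 55.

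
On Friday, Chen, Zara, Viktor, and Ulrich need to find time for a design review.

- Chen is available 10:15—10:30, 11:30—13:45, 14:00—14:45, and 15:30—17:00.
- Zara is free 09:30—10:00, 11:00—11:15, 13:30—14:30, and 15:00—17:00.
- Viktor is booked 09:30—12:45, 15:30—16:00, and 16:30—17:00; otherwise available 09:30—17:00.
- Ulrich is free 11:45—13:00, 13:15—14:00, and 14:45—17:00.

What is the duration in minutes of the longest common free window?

Viktor free within 09:30–17:00: 12:45–15:30, 16:00–16:30.
Chen ∩ Zara: 13:30–13:45, 14:00–14:30, 15:30–17:00.
Chen ∩ Zara ∩ Viktor: 13:30–13:45, 14:00–14:30, 16:00–16:30.
Chen ∩ Zara ∩ Viktor ∩ Ulrich: 13:30–13:45, 16:00–16:30.
Common window lengths: 15, 30 min; longest is 30.

30 minutes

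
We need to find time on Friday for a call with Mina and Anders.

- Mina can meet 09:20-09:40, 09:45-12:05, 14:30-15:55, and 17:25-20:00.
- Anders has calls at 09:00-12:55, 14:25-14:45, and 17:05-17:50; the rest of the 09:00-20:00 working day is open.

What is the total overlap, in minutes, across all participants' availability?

200 minutes

Anders free within 09:00–20:00: 12:55–14:25, 14:45–17:05, 17:50–20:00.
Mina ∩ Anders: 14:45–15:55, 17:50–20:00.
Total common minutes: 70 + 130 = 200.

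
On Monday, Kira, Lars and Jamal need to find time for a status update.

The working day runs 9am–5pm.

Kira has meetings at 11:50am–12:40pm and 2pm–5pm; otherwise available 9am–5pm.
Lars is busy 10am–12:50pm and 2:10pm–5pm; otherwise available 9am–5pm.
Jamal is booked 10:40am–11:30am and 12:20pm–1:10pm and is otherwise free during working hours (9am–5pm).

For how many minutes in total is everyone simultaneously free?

Kira free within 09:00–17:00: 09:00–11:50, 12:40–14:00.
Lars free within 09:00–17:00: 09:00–10:00, 12:50–14:10.
Jamal free within 09:00–17:00: 09:00–10:40, 11:30–12:20, 13:10–17:00.
Kira ∩ Lars: 09:00–10:00, 12:50–14:00.
Kira ∩ Lars ∩ Jamal: 09:00–10:00, 13:10–14:00.
Total common minutes: 60 + 50 = 110.

110 minutes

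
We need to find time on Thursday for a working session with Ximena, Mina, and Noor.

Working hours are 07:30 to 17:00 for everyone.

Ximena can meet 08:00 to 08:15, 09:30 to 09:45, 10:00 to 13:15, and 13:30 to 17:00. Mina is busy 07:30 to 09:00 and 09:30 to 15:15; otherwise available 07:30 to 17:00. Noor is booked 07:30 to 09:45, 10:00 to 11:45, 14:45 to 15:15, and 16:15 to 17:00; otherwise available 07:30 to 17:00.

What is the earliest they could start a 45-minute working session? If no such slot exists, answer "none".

15:15

Mina free within 07:30–17:00: 09:00–09:30, 15:15–17:00.
Noor free within 07:30–17:00: 09:45–10:00, 11:45–14:45, 15:15–16:15.
Ximena ∩ Mina: 15:15–17:00.
Ximena ∩ Mina ∩ Noor: 15:15–16:15.
Windows ≥ 45 min: 15:15–16:15.
Earliest such window starts at 15:15.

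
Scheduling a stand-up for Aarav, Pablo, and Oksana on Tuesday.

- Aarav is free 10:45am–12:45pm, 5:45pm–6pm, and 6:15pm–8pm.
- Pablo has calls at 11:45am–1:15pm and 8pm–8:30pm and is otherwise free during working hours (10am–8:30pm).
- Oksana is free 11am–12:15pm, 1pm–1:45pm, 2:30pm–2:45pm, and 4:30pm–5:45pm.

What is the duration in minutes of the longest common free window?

Pablo free within 10:00–20:30: 10:00–11:45, 13:15–20:00.
Aarav ∩ Pablo: 10:45–11:45, 17:45–18:00, 18:15–20:00.
Aarav ∩ Pablo ∩ Oksana: 11:00–11:45.
Single common window of 45 minutes.

45 minutes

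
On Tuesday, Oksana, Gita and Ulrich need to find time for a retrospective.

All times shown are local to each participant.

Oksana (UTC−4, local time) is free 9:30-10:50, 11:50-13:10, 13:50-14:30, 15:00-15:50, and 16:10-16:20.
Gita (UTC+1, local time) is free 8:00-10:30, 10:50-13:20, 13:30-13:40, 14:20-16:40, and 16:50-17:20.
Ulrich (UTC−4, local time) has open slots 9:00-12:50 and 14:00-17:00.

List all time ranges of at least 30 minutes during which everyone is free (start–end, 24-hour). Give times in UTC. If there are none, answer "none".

Oksana → UTC: 13:30–14:50, 15:50–17:10, 17:50–18:30, 19:00–19:50, 20:10–20:20.
Gita → UTC: 07:00–09:30, 09:50–12:20, 12:30–12:40, 13:20–15:40, 15:50–16:20.
Ulrich → UTC: 13:00–16:50, 18:00–21:00.
Oksana ∩ Gita: 13:30–14:50, 15:50–16:20.
Oksana ∩ Gita ∩ Ulrich: 13:30–14:50, 15:50–16:20.
Windows ≥ 30 min: 13:30–14:50, 15:50–16:20.

13:30–14:50, 15:50–16:20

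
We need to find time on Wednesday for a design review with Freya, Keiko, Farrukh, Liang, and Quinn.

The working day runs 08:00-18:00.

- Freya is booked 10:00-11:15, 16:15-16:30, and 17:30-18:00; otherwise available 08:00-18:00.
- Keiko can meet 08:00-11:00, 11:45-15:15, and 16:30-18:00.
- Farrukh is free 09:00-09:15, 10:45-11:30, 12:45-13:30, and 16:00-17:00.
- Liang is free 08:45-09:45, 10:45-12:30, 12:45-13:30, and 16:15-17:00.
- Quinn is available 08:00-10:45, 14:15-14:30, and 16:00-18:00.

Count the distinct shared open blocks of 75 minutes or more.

0

Freya free within 08:00–18:00: 08:00–10:00, 11:15–16:15, 16:30–17:30.
Freya ∩ Keiko: 08:00–10:00, 11:45–15:15, 16:30–17:30.
Freya ∩ Keiko ∩ Farrukh: 09:00–09:15, 12:45–13:30, 16:30–17:00.
Freya ∩ Keiko ∩ Farrukh ∩ Liang: 09:00–09:15, 12:45–13:30, 16:30–17:00.
Freya ∩ Keiko ∩ Farrukh ∩ Liang ∩ Quinn: 09:00–09:15, 16:30–17:00.
Windows ≥ 75 min: (none).
That's 0 windows.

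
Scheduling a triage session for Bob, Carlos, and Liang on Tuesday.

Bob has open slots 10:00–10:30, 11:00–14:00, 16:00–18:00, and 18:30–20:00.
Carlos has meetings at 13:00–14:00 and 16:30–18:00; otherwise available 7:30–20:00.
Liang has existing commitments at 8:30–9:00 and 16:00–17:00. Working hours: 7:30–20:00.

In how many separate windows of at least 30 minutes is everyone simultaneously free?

3

Carlos free within 07:30–20:00: 07:30–13:00, 14:00–16:30, 18:00–20:00.
Liang free within 07:30–20:00: 07:30–08:30, 09:00–16:00, 17:00–20:00.
Bob ∩ Carlos: 10:00–10:30, 11:00–13:00, 16:00–16:30, 18:30–20:00.
Bob ∩ Carlos ∩ Liang: 10:00–10:30, 11:00–13:00, 18:30–20:00.
Windows ≥ 30 min: 10:00–10:30, 11:00–13:00, 18:30–20:00.
That's 3 windows.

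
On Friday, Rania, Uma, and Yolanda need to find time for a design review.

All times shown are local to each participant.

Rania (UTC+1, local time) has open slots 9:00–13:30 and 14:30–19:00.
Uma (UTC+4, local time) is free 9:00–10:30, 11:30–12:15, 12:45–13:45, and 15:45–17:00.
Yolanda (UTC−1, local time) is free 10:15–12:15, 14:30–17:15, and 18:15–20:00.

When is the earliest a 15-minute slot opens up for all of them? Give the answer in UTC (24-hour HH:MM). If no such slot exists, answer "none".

11:45

Rania → UTC: 08:00–12:30, 13:30–18:00.
Uma → UTC: 05:00–06:30, 07:30–08:15, 08:45–09:45, 11:45–13:00.
Yolanda → UTC: 11:15–13:15, 15:30–18:15, 19:15–21:00.
Rania ∩ Uma: 08:00–08:15, 08:45–09:45, 11:45–12:30.
Rania ∩ Uma ∩ Yolanda: 11:45–12:30.
Windows ≥ 15 min: 11:45–12:30.
Earliest such window starts at 11:45.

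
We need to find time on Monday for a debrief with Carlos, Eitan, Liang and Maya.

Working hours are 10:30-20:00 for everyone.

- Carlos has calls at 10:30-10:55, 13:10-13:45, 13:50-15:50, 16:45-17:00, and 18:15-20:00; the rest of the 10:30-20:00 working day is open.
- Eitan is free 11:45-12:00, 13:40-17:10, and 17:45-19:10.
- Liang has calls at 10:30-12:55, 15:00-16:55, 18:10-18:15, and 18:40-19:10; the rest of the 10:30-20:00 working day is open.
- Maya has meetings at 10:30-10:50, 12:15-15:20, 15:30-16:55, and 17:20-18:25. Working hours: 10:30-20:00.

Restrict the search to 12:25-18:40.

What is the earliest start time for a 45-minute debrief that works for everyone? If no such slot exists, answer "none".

none

Carlos free within 10:30–20:00: 10:55–13:10, 13:45–13:50, 15:50–16:45, 17:00–18:15.
Liang free within 10:30–20:00: 12:55–15:00, 16:55–18:10, 18:15–18:40, 19:10–20:00.
Maya free within 10:30–20:00: 10:50–12:15, 15:20–15:30, 16:55–17:20, 18:25–20:00.
Carlos ∩ Eitan: 11:45–12:00, 13:45–13:50, 15:50–16:45, 17:00–17:10, 17:45–18:15.
Carlos ∩ Eitan ∩ Liang: 13:45–13:50, 17:00–17:10, 17:45–18:10.
Carlos ∩ Eitan ∩ Liang ∩ Maya: 17:00–17:10.
Restricted to 12:25–18:40: 17:00–17:10.
Windows ≥ 45 min: (none).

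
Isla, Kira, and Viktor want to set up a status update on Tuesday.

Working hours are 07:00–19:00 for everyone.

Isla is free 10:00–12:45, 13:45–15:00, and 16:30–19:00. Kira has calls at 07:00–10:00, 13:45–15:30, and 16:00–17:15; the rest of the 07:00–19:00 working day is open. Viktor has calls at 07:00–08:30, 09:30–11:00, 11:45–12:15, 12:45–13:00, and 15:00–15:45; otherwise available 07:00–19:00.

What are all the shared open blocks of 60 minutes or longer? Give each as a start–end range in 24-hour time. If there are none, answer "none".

Kira free within 07:00–19:00: 10:00–13:45, 15:30–16:00, 17:15–19:00.
Viktor free within 07:00–19:00: 08:30–09:30, 11:00–11:45, 12:15–12:45, 13:00–15:00, 15:45–19:00.
Isla ∩ Kira: 10:00–12:45, 17:15–19:00.
Isla ∩ Kira ∩ Viktor: 11:00–11:45, 12:15–12:45, 17:15–19:00.
Windows ≥ 60 min: 17:15–19:00.

17:15–19:00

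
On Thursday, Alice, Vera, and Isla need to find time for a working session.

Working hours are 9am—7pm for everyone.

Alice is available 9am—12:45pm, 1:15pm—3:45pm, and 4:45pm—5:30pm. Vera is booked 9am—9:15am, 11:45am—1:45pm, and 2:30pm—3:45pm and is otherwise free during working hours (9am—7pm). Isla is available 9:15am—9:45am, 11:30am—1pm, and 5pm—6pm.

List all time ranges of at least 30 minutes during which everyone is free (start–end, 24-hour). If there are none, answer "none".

Vera free within 09:00–19:00: 09:15–11:45, 13:45–14:30, 15:45–19:00.
Alice ∩ Vera: 09:15–11:45, 13:45–14:30, 16:45–17:30.
Alice ∩ Vera ∩ Isla: 09:15–09:45, 11:30–11:45, 17:00–17:30.
Windows ≥ 30 min: 09:15–09:45, 17:00–17:30.

09:15–09:45, 17:00–17:30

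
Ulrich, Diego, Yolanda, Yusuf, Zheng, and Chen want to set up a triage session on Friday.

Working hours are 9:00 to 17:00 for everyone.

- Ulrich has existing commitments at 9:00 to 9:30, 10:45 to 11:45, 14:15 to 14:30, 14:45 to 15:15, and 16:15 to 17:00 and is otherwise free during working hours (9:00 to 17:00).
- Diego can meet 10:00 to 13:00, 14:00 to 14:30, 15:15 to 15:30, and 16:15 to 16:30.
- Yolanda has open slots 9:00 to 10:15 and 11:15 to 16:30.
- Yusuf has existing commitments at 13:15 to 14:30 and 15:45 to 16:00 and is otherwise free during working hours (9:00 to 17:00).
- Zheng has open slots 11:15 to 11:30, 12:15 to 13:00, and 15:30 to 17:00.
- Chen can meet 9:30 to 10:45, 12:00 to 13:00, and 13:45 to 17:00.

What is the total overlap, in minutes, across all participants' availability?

Ulrich free within 09:00–17:00: 09:30–10:45, 11:45–14:15, 14:30–14:45, 15:15–16:15.
Yusuf free within 09:00–17:00: 09:00–13:15, 14:30–15:45, 16:00–17:00.
Ulrich ∩ Diego: 10:00–10:45, 11:45–13:00, 14:00–14:15, 15:15–15:30.
Ulrich ∩ Diego ∩ Yolanda: 10:00–10:15, 11:45–13:00, 14:00–14:15, 15:15–15:30.
Ulrich ∩ Diego ∩ Yolanda ∩ Yusuf: 10:00–10:15, 11:45–13:00, 15:15–15:30.
Ulrich ∩ Diego ∩ Yolanda ∩ Yusuf ∩ Zheng: 12:15–13:00.
Ulrich ∩ Diego ∩ Yolanda ∩ Yusuf ∩ Zheng ∩ Chen: 12:15–13:00.
Total common minutes: 45.

45 minutes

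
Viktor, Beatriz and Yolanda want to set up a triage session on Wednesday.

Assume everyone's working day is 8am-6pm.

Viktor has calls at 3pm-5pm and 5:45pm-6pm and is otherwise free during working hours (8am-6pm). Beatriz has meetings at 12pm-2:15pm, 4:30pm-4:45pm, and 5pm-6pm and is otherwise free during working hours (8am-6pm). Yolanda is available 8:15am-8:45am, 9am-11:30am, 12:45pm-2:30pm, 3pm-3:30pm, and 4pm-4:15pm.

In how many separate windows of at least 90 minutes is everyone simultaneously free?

Viktor free within 08:00–18:00: 08:00–15:00, 17:00–17:45.
Beatriz free within 08:00–18:00: 08:00–12:00, 14:15–16:30, 16:45–17:00.
Viktor ∩ Beatriz: 08:00–12:00, 14:15–15:00.
Viktor ∩ Beatriz ∩ Yolanda: 08:15–08:45, 09:00–11:30, 14:15–14:30.
Windows ≥ 90 min: 09:00–11:30.
That's 1 window.

1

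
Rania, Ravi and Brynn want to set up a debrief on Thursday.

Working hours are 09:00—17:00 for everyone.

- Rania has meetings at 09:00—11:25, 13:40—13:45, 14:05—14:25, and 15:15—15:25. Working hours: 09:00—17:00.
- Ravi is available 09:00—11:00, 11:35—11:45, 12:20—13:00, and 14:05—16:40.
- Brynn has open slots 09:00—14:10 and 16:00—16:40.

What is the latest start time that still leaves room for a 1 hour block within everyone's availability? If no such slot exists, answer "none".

none

Rania free within 09:00–17:00: 11:25–13:40, 13:45–14:05, 14:25–15:15, 15:25–17:00.
Rania ∩ Ravi: 11:35–11:45, 12:20–13:00, 14:25–15:15, 15:25–16:40.
Rania ∩ Ravi ∩ Brynn: 11:35–11:45, 12:20–13:00, 16:00–16:40.
Windows ≥ 60 min: (none).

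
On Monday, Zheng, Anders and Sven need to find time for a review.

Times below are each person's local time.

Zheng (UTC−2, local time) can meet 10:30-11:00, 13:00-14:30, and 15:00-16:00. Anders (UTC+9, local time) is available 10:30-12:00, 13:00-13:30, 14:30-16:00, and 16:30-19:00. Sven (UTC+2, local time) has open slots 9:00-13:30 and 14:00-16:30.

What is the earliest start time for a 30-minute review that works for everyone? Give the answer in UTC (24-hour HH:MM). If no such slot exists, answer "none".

Zheng → UTC: 12:30–13:00, 15:00–16:30, 17:00–18:00.
Anders → UTC: 01:30–03:00, 04:00–04:30, 05:30–07:00, 07:30–10:00.
Sven → UTC: 07:00–11:30, 12:00–14:30.
Zheng ∩ Anders: (none).
Zheng ∩ Anders ∩ Sven: (none).
Windows ≥ 30 min: (none).

none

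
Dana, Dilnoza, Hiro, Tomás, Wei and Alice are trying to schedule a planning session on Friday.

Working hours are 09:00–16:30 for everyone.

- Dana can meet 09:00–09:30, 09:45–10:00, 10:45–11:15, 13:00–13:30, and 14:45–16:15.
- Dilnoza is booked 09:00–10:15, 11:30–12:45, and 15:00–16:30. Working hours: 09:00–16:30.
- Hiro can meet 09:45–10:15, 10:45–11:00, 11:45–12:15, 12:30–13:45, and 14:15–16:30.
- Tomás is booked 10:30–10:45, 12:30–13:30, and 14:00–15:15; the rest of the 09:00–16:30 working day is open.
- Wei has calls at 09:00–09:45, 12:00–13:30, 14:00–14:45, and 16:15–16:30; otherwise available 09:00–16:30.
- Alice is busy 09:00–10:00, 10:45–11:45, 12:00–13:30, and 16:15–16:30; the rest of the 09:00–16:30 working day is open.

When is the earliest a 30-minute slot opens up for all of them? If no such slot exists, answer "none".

Dilnoza free within 09:00–16:30: 10:15–11:30, 12:45–15:00.
Tomás free within 09:00–16:30: 09:00–10:30, 10:45–12:30, 13:30–14:00, 15:15–16:30.
Wei free within 09:00–16:30: 09:45–12:00, 13:30–14:00, 14:45–16:15.
Alice free within 09:00–16:30: 10:00–10:45, 11:45–12:00, 13:30–16:15.
Dana ∩ Dilnoza: 10:45–11:15, 13:00–13:30, 14:45–15:00.
Dana ∩ Dilnoza ∩ Hiro: 10:45–11:00, 13:00–13:30, 14:45–15:00.
Dana ∩ Dilnoza ∩ Hiro ∩ Tomás: 10:45–11:00.
Dana ∩ Dilnoza ∩ Hiro ∩ Tomás ∩ Wei: 10:45–11:00.
Dana ∩ Dilnoza ∩ Hiro ∩ Tomás ∩ Wei ∩ Alice: (none).
Windows ≥ 30 min: (none).

none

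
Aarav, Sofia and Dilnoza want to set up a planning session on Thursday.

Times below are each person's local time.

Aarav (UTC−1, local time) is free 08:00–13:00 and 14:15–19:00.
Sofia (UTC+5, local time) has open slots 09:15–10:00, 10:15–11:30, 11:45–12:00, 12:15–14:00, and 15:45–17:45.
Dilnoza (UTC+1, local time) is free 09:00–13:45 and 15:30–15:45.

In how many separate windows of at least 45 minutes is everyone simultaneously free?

1

Aarav → UTC: 09:00–14:00, 15:15–20:00.
Sofia → UTC: 04:15–05:00, 05:15–06:30, 06:45–07:00, 07:15–09:00, 10:45–12:45.
Dilnoza → UTC: 08:00–12:45, 14:30–14:45.
Aarav ∩ Sofia: 10:45–12:45.
Aarav ∩ Sofia ∩ Dilnoza: 10:45–12:45.
Windows ≥ 45 min: 10:45–12:45.
That's 1 window.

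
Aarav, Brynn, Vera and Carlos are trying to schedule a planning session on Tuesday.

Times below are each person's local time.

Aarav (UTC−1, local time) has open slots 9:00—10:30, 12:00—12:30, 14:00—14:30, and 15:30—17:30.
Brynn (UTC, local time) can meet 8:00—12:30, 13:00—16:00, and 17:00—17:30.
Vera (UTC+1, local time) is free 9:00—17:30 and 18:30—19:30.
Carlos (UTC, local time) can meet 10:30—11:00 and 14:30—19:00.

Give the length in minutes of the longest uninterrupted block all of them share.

Aarav → UTC: 10:00–11:30, 13:00–13:30, 15:00–15:30, 16:30–18:30.
Brynn → UTC: 08:00–12:30, 13:00–16:00, 17:00–17:30.
Vera → UTC: 08:00–16:30, 17:30–18:30.
Carlos → UTC: 10:30–11:00, 14:30–19:00.
Aarav ∩ Brynn: 10:00–11:30, 13:00–13:30, 15:00–15:30, 17:00–17:30.
Aarav ∩ Brynn ∩ Vera: 10:00–11:30, 13:00–13:30, 15:00–15:30.
Aarav ∩ Brynn ∩ Vera ∩ Carlos: 10:30–11:00, 15:00–15:30.
Common window lengths: 30, 30 min; longest is 30.

30 minutes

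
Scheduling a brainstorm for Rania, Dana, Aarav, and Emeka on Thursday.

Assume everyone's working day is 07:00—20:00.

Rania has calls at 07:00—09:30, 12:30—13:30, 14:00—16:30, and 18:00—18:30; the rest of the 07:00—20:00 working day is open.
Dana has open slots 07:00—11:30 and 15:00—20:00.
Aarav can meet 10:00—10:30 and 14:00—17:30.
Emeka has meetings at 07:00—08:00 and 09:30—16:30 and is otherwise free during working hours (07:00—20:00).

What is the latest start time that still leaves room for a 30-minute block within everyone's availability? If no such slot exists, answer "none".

17:00

Rania free within 07:00–20:00: 09:30–12:30, 13:30–14:00, 16:30–18:00, 18:30–20:00.
Emeka free within 07:00–20:00: 08:00–09:30, 16:30–20:00.
Rania ∩ Dana: 09:30–11:30, 16:30–18:00, 18:30–20:00.
Rania ∩ Dana ∩ Aarav: 10:00–10:30, 16:30–17:30.
Rania ∩ Dana ∩ Aarav ∩ Emeka: 16:30–17:30.
Windows ≥ 30 min: 16:30–17:30.
Latest start in the last window 16:30–17:30 is 17:30 − 30 min = 17:00.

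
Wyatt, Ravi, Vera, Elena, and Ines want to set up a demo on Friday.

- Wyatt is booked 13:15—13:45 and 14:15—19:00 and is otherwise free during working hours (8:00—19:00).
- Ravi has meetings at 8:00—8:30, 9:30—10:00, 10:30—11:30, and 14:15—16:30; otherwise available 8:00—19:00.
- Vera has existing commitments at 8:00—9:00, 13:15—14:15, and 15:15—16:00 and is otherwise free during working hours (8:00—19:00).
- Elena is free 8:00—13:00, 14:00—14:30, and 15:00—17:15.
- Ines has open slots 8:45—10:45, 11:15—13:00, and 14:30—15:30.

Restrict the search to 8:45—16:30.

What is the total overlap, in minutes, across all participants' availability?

150 minutes

Wyatt free within 08:00–19:00: 08:00–13:15, 13:45–14:15.
Ravi free within 08:00–19:00: 08:30–09:30, 10:00–10:30, 11:30–14:15, 16:30–19:00.
Vera free within 08:00–19:00: 09:00–13:15, 14:15–15:15, 16:00–19:00.
Wyatt ∩ Ravi: 08:30–09:30, 10:00–10:30, 11:30–13:15, 13:45–14:15.
Wyatt ∩ Ravi ∩ Vera: 09:00–09:30, 10:00–10:30, 11:30–13:15.
Wyatt ∩ Ravi ∩ Vera ∩ Elena: 09:00–09:30, 10:00–10:30, 11:30–13:00.
Wyatt ∩ Ravi ∩ Vera ∩ Elena ∩ Ines: 09:00–09:30, 10:00–10:30, 11:30–13:00.
Restricted to 08:45–16:30: 09:00–09:30, 10:00–10:30, 11:30–13:00.
Total common minutes: 30 + 30 + 90 = 150.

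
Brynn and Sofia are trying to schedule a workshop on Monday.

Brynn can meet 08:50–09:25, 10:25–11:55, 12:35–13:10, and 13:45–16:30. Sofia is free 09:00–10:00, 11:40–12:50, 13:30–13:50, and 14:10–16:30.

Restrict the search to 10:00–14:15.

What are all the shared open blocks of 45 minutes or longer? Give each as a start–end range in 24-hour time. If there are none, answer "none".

none

Brynn ∩ Sofia: 09:00–09:25, 11:40–11:55, 12:35–12:50, 13:45–13:50, 14:10–16:30.
Restricted to 10:00–14:15: 11:40–11:55, 12:35–12:50, 13:45–13:50, 14:10–14:15.
Windows ≥ 45 min: (none).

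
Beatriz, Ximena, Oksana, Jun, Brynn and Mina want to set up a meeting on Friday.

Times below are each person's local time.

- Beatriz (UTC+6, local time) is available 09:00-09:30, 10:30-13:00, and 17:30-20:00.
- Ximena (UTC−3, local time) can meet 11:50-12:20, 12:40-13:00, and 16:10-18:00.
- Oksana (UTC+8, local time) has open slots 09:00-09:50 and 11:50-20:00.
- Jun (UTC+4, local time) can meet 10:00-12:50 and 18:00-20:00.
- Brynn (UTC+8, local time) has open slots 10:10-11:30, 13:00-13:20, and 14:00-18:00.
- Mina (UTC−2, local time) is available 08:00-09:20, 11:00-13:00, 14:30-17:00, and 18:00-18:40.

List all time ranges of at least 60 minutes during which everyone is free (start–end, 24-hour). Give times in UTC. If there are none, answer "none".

none

Beatriz → UTC: 03:00–03:30, 04:30–07:00, 11:30–14:00.
Ximena → UTC: 14:50–15:20, 15:40–16:00, 19:10–21:00.
Oksana → UTC: 01:00–01:50, 03:50–12:00.
Jun → UTC: 06:00–08:50, 14:00–16:00.
Brynn → UTC: 02:10–03:30, 05:00–05:20, 06:00–10:00.
Mina → UTC: 10:00–11:20, 13:00–15:00, 16:30–19:00, 20:00–20:40.
Beatriz ∩ Ximena: (none).
Beatriz ∩ Ximena ∩ Oksana: (none).
Beatriz ∩ Ximena ∩ Oksana ∩ Jun: (none).
Beatriz ∩ Ximena ∩ Oksana ∩ Jun ∩ Brynn: (none).
Beatriz ∩ Ximena ∩ Oksana ∩ Jun ∩ Brynn ∩ Mina: (none).
Windows ≥ 60 min: (none).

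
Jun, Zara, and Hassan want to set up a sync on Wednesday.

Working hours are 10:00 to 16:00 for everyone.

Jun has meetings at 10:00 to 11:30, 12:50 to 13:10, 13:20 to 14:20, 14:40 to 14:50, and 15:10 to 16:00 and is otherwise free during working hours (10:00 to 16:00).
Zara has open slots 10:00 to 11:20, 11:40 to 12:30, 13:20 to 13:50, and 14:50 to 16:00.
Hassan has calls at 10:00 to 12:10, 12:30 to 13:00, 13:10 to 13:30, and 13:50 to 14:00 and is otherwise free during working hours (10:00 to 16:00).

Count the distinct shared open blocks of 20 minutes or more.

2

Jun free within 10:00–16:00: 11:30–12:50, 13:10–13:20, 14:20–14:40, 14:50–15:10.
Hassan free within 10:00–16:00: 12:10–12:30, 13:00–13:10, 13:30–13:50, 14:00–16:00.
Jun ∩ Zara: 11:40–12:30, 14:50–15:10.
Jun ∩ Zara ∩ Hassan: 12:10–12:30, 14:50–15:10.
Windows ≥ 20 min: 12:10–12:30, 14:50–15:10.
That's 2 windows.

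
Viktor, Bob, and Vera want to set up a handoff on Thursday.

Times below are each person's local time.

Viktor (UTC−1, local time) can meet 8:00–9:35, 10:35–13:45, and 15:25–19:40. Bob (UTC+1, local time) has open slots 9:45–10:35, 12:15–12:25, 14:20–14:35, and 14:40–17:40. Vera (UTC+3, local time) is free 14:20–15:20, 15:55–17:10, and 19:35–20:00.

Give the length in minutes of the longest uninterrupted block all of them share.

30 minutes

Viktor → UTC: 09:00–10:35, 11:35–14:45, 16:25–20:40.
Bob → UTC: 08:45–09:35, 11:15–11:25, 13:20–13:35, 13:40–16:40.
Vera → UTC: 11:20–12:20, 12:55–14:10, 16:35–17:00.
Viktor ∩ Bob: 09:00–09:35, 13:20–13:35, 13:40–14:45, 16:25–16:40.
Viktor ∩ Bob ∩ Vera: 13:20–13:35, 13:40–14:10, 16:35–16:40.
Common window lengths: 15, 30, 5 min; longest is 30.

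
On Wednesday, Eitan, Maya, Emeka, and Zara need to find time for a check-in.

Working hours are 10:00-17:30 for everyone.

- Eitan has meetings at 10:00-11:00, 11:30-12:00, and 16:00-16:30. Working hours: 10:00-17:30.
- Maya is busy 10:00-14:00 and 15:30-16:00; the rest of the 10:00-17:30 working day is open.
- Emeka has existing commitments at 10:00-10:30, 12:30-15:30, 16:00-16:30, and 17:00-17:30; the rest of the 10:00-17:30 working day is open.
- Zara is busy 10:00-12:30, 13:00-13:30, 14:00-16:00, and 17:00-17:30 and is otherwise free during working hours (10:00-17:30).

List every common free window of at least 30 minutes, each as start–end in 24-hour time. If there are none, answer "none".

Eitan free within 10:00–17:30: 11:00–11:30, 12:00–16:00, 16:30–17:30.
Maya free within 10:00–17:30: 14:00–15:30, 16:00–17:30.
Emeka free within 10:00–17:30: 10:30–12:30, 15:30–16:00, 16:30–17:00.
Zara free within 10:00–17:30: 12:30–13:00, 13:30–14:00, 16:00–17:00.
Eitan ∩ Maya: 14:00–15:30, 16:30–17:30.
Eitan ∩ Maya ∩ Emeka: 16:30–17:00.
Eitan ∩ Maya ∩ Emeka ∩ Zara: 16:30–17:00.
Windows ≥ 30 min: 16:30–17:00.

16:30–17:00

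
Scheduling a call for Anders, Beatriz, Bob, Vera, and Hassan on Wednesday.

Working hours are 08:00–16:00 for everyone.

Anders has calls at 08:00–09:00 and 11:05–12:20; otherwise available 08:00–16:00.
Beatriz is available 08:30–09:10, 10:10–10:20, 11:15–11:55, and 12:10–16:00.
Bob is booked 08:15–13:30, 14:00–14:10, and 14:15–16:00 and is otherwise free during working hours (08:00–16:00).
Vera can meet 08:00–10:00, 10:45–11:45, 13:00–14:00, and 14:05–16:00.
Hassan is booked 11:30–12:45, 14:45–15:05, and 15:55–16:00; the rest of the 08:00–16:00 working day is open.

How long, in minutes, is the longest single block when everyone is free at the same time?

Anders free within 08:00–16:00: 09:00–11:05, 12:20–16:00.
Bob free within 08:00–16:00: 08:00–08:15, 13:30–14:00, 14:10–14:15.
Hassan free within 08:00–16:00: 08:00–11:30, 12:45–14:45, 15:05–15:55.
Anders ∩ Beatriz: 09:00–09:10, 10:10–10:20, 12:20–16:00.
Anders ∩ Beatriz ∩ Bob: 13:30–14:00, 14:10–14:15.
Anders ∩ Beatriz ∩ Bob ∩ Vera: 13:30–14:00, 14:10–14:15.
Anders ∩ Beatriz ∩ Bob ∩ Vera ∩ Hassan: 13:30–14:00, 14:10–14:15.
Common window lengths: 30, 5 min; longest is 30.

30 minutes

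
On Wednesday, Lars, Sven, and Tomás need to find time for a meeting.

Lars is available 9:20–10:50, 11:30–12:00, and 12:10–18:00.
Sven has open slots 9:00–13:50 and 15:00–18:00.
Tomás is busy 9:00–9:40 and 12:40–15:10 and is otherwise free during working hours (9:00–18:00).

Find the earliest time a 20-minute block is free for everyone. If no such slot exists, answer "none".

09:40

Tomás free within 09:00–18:00: 09:40–12:40, 15:10–18:00.
Lars ∩ Sven: 09:20–10:50, 11:30–12:00, 12:10–13:50, 15:00–18:00.
Lars ∩ Sven ∩ Tomás: 09:40–10:50, 11:30–12:00, 12:10–12:40, 15:10–18:00.
Windows ≥ 20 min: 09:40–10:50, 11:30–12:00, 12:10–12:40, 15:10–18:00.
Earliest such window starts at 09:40.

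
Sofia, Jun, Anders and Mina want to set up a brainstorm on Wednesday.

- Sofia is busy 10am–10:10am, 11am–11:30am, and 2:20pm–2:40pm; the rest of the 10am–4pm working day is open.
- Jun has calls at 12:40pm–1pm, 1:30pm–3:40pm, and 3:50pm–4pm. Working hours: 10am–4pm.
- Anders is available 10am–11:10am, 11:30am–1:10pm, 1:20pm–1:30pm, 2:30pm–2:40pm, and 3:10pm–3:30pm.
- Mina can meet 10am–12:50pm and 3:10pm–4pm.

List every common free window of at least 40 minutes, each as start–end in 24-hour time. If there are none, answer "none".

Sofia free within 10:00–16:00: 10:10–11:00, 11:30–14:20, 14:40–16:00.
Jun free within 10:00–16:00: 10:00–12:40, 13:00–13:30, 15:40–15:50.
Sofia ∩ Jun: 10:10–11:00, 11:30–12:40, 13:00–13:30, 15:40–15:50.
Sofia ∩ Jun ∩ Anders: 10:10–11:00, 11:30–12:40, 13:00–13:10, 13:20–13:30.
Sofia ∩ Jun ∩ Anders ∩ Mina: 10:10–11:00, 11:30–12:40.
Windows ≥ 40 min: 10:10–11:00, 11:30–12:40.

10:10–11:00, 11:30–12:40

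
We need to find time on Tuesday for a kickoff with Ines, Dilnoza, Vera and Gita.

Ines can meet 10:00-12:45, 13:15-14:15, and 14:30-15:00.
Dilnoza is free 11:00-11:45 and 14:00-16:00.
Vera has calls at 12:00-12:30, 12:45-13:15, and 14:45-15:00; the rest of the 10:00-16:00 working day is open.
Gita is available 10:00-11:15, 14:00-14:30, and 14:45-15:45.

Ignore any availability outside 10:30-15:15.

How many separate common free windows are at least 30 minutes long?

0

Vera free within 10:00–16:00: 10:00–12:00, 12:30–12:45, 13:15–14:45, 15:00–16:00.
Ines ∩ Dilnoza: 11:00–11:45, 14:00–14:15, 14:30–15:00.
Ines ∩ Dilnoza ∩ Vera: 11:00–11:45, 14:00–14:15, 14:30–14:45.
Ines ∩ Dilnoza ∩ Vera ∩ Gita: 11:00–11:15, 14:00–14:15.
Restricted to 10:30–15:15: 11:00–11:15, 14:00–14:15.
Windows ≥ 30 min: (none).
That's 0 windows.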